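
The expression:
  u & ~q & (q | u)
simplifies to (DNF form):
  u & ~q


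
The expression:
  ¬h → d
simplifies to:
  d ∨ h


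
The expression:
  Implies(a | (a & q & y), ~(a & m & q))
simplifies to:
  ~a | ~m | ~q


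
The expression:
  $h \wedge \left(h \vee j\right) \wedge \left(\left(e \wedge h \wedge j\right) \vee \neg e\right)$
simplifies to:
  $h \wedge \left(j \vee \neg e\right)$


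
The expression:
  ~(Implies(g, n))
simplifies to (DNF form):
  g & ~n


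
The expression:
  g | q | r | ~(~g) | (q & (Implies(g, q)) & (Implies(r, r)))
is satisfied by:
  {r: True, q: True, g: True}
  {r: True, q: True, g: False}
  {r: True, g: True, q: False}
  {r: True, g: False, q: False}
  {q: True, g: True, r: False}
  {q: True, g: False, r: False}
  {g: True, q: False, r: False}


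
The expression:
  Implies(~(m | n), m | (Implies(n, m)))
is always true.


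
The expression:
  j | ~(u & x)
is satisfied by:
  {j: True, u: False, x: False}
  {j: False, u: False, x: False}
  {x: True, j: True, u: False}
  {x: True, j: False, u: False}
  {u: True, j: True, x: False}
  {u: True, j: False, x: False}
  {u: True, x: True, j: True}


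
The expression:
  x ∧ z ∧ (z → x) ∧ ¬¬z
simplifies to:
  x ∧ z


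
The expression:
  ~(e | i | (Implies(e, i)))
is never true.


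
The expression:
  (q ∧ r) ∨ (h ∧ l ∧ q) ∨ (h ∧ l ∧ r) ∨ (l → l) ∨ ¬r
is always true.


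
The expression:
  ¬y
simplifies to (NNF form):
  ¬y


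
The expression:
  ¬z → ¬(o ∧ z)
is always true.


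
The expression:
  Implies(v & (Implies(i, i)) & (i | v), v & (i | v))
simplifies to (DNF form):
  True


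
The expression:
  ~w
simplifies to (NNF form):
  ~w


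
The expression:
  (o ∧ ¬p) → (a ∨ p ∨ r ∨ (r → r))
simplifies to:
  True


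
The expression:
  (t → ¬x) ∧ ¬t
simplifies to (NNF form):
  ¬t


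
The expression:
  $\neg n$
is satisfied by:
  {n: False}


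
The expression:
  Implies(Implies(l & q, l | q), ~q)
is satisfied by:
  {q: False}


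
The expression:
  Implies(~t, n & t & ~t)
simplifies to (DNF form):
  t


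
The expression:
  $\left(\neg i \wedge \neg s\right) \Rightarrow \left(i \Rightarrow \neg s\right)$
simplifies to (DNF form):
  $\text{True}$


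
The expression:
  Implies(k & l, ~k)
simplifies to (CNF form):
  ~k | ~l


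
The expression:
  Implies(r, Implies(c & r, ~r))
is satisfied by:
  {c: False, r: False}
  {r: True, c: False}
  {c: True, r: False}


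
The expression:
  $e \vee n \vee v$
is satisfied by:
  {n: True, v: True, e: True}
  {n: True, v: True, e: False}
  {n: True, e: True, v: False}
  {n: True, e: False, v: False}
  {v: True, e: True, n: False}
  {v: True, e: False, n: False}
  {e: True, v: False, n: False}


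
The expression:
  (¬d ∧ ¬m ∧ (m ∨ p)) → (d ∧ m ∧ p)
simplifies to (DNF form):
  d ∨ m ∨ ¬p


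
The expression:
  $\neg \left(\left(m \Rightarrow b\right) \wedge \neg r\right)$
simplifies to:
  $r \vee \left(m \wedge \neg b\right)$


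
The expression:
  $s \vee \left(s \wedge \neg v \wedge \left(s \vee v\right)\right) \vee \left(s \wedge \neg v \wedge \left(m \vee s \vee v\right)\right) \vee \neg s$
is always true.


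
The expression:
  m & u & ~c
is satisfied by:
  {m: True, u: True, c: False}


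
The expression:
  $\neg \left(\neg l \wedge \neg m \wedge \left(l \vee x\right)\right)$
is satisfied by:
  {m: True, l: True, x: False}
  {m: True, l: False, x: False}
  {l: True, m: False, x: False}
  {m: False, l: False, x: False}
  {x: True, m: True, l: True}
  {x: True, m: True, l: False}
  {x: True, l: True, m: False}


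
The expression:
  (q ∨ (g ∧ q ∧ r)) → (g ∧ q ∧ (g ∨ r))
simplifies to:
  g ∨ ¬q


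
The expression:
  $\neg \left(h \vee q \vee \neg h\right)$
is never true.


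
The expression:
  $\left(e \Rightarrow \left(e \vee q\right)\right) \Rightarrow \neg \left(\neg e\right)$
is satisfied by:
  {e: True}


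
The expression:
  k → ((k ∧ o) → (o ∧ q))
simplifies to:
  q ∨ ¬k ∨ ¬o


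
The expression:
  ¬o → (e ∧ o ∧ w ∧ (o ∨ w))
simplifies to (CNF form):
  o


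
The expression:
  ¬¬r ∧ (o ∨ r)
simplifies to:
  r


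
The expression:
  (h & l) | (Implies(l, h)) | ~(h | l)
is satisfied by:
  {h: True, l: False}
  {l: False, h: False}
  {l: True, h: True}


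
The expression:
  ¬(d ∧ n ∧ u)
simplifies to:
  ¬d ∨ ¬n ∨ ¬u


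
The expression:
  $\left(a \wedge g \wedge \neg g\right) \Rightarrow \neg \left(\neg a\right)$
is always true.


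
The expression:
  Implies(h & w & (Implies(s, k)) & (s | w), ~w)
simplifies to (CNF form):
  (s | ~h | ~w) & (~h | ~k | ~w)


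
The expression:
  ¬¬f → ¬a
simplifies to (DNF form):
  ¬a ∨ ¬f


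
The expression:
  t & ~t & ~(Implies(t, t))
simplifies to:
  False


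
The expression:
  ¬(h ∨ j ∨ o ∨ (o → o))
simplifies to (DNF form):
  False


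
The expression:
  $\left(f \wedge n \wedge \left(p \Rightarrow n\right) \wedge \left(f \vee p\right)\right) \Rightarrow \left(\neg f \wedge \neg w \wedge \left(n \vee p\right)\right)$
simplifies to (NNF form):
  $\neg f \vee \neg n$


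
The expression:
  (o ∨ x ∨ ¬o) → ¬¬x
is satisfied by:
  {x: True}


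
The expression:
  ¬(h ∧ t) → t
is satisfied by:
  {t: True}


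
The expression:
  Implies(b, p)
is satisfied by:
  {p: True, b: False}
  {b: False, p: False}
  {b: True, p: True}


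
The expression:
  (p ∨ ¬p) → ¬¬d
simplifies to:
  d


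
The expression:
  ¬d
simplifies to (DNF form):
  ¬d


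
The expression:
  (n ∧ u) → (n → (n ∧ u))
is always true.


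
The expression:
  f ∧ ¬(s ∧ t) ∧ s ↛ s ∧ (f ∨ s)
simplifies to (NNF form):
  False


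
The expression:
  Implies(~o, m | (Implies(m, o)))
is always true.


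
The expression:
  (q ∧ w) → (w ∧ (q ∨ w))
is always true.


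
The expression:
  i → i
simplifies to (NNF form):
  True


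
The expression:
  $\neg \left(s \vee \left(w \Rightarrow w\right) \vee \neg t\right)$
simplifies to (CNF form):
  $\text{False}$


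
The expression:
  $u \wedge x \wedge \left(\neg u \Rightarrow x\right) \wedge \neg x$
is never true.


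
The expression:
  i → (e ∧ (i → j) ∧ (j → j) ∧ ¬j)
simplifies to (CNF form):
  ¬i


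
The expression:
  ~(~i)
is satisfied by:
  {i: True}


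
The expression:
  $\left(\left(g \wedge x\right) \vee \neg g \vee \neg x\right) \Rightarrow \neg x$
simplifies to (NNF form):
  $\neg x$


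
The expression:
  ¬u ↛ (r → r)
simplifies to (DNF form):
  False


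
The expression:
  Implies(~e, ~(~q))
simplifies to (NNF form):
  e | q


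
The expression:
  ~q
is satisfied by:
  {q: False}


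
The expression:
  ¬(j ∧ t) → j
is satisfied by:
  {j: True}


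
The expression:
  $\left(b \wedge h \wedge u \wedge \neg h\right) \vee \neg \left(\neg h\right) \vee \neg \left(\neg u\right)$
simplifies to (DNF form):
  $h \vee u$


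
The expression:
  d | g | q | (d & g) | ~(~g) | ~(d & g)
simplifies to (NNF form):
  True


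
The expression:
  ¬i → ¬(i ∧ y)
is always true.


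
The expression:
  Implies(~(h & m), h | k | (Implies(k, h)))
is always true.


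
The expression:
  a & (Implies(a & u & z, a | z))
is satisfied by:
  {a: True}


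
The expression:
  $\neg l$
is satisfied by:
  {l: False}


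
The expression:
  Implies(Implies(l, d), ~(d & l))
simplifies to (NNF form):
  ~d | ~l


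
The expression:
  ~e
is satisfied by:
  {e: False}


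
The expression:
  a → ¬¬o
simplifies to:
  o ∨ ¬a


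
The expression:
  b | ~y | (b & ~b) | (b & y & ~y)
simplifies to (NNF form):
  b | ~y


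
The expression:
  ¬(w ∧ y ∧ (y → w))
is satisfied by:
  {w: False, y: False}
  {y: True, w: False}
  {w: True, y: False}


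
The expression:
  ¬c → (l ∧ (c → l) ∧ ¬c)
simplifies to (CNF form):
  c ∨ l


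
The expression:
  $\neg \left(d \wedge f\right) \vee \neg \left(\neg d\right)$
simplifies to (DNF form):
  $\text{True}$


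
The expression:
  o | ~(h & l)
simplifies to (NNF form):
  o | ~h | ~l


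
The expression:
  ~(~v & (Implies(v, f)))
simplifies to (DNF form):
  v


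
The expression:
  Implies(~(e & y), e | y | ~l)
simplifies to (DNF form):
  e | y | ~l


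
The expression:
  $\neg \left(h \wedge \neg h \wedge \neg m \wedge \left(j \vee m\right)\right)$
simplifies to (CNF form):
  $\text{True}$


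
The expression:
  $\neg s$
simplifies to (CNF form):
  $\neg s$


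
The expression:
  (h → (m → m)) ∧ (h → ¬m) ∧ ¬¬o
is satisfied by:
  {o: True, h: False, m: False}
  {m: True, o: True, h: False}
  {h: True, o: True, m: False}


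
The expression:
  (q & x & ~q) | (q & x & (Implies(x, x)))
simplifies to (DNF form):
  q & x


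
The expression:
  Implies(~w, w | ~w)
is always true.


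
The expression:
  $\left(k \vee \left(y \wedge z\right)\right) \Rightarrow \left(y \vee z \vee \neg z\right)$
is always true.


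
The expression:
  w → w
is always true.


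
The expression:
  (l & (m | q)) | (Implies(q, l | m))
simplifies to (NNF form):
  l | m | ~q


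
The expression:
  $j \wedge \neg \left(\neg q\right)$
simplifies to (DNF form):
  $j \wedge q$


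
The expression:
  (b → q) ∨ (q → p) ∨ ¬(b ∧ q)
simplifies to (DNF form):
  True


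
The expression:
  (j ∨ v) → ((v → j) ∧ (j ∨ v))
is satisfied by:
  {j: True, v: False}
  {v: False, j: False}
  {v: True, j: True}


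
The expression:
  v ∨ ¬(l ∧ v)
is always true.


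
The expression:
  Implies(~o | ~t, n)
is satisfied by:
  {n: True, o: True, t: True}
  {n: True, o: True, t: False}
  {n: True, t: True, o: False}
  {n: True, t: False, o: False}
  {o: True, t: True, n: False}


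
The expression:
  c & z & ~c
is never true.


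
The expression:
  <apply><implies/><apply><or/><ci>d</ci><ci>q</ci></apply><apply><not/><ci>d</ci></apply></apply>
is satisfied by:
  {d: False}


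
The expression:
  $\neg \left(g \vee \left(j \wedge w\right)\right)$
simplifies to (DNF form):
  $\left(\neg g \wedge \neg j\right) \vee \left(\neg g \wedge \neg w\right)$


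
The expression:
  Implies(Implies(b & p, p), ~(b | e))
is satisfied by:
  {e: False, b: False}


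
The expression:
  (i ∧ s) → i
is always true.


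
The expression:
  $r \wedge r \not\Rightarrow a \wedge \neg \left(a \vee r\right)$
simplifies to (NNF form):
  $\text{False}$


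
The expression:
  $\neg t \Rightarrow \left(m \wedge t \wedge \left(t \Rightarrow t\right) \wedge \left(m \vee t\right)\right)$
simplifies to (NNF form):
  $t$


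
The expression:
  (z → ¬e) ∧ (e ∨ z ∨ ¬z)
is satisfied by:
  {e: False, z: False}
  {z: True, e: False}
  {e: True, z: False}


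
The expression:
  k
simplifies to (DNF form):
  k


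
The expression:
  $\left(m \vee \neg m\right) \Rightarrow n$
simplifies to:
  $n$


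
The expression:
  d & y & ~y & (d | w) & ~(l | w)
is never true.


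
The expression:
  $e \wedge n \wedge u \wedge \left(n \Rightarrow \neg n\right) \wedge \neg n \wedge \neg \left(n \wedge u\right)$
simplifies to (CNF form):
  $\text{False}$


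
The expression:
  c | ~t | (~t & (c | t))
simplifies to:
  c | ~t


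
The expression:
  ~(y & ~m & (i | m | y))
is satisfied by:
  {m: True, y: False}
  {y: False, m: False}
  {y: True, m: True}


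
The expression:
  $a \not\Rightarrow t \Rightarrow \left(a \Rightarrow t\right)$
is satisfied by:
  {t: True, a: False}
  {a: False, t: False}
  {a: True, t: True}


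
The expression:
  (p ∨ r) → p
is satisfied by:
  {p: True, r: False}
  {r: False, p: False}
  {r: True, p: True}


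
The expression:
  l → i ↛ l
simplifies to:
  ¬l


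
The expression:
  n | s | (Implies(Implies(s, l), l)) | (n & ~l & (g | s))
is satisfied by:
  {n: True, l: True, s: True}
  {n: True, l: True, s: False}
  {n: True, s: True, l: False}
  {n: True, s: False, l: False}
  {l: True, s: True, n: False}
  {l: True, s: False, n: False}
  {s: True, l: False, n: False}


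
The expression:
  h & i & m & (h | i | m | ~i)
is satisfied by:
  {h: True, m: True, i: True}


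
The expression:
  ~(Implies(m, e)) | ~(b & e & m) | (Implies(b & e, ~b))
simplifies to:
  ~b | ~e | ~m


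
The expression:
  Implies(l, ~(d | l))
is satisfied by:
  {l: False}


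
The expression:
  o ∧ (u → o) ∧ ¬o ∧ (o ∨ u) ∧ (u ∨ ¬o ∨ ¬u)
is never true.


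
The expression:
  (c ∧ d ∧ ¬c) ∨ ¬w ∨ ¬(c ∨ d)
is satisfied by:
  {d: False, w: False, c: False}
  {c: True, d: False, w: False}
  {d: True, c: False, w: False}
  {c: True, d: True, w: False}
  {w: True, c: False, d: False}


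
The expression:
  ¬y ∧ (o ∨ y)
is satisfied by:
  {o: True, y: False}


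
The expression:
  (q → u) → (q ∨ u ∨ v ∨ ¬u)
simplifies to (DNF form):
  True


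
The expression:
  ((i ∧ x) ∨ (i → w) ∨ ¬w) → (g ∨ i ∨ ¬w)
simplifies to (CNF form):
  g ∨ i ∨ ¬w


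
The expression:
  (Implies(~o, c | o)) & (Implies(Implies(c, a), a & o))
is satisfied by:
  {c: True, o: True, a: False}
  {c: True, o: False, a: False}
  {a: True, c: True, o: True}
  {a: True, o: True, c: False}


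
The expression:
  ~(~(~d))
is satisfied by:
  {d: False}


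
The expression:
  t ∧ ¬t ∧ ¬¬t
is never true.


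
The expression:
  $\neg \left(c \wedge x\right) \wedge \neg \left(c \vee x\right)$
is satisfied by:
  {x: False, c: False}


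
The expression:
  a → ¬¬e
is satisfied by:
  {e: True, a: False}
  {a: False, e: False}
  {a: True, e: True}


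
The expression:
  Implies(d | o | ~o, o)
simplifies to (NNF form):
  o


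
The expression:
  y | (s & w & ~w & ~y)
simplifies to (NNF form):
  y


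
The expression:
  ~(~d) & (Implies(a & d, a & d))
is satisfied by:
  {d: True}


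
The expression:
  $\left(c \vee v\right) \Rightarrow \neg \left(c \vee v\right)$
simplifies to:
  $\neg c \wedge \neg v$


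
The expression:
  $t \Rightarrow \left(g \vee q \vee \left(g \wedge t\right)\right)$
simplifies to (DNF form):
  $g \vee q \vee \neg t$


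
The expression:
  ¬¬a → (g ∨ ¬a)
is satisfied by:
  {g: True, a: False}
  {a: False, g: False}
  {a: True, g: True}


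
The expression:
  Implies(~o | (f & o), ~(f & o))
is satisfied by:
  {o: False, f: False}
  {f: True, o: False}
  {o: True, f: False}


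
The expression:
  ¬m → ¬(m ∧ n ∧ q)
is always true.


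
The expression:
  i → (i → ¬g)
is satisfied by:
  {g: False, i: False}
  {i: True, g: False}
  {g: True, i: False}


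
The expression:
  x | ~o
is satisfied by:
  {x: True, o: False}
  {o: False, x: False}
  {o: True, x: True}


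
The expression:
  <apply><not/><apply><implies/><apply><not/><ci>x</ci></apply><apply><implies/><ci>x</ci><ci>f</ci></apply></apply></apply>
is never true.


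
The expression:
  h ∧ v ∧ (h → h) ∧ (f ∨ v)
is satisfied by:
  {h: True, v: True}


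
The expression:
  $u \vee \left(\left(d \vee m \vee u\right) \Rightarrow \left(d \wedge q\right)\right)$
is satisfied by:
  {u: True, q: True, m: False, d: False}
  {u: True, q: False, m: False, d: False}
  {d: True, u: True, q: True, m: False}
  {d: True, u: True, q: False, m: False}
  {u: True, m: True, q: True, d: False}
  {u: True, m: True, q: False, d: False}
  {u: True, m: True, d: True, q: True}
  {u: True, m: True, d: True, q: False}
  {q: True, u: False, m: False, d: False}
  {u: False, q: False, m: False, d: False}
  {d: True, q: True, u: False, m: False}
  {d: True, m: True, q: True, u: False}


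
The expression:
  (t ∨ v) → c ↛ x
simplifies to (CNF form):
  (c ∨ ¬t) ∧ (c ∨ ¬v) ∧ (¬t ∨ ¬x) ∧ (¬v ∨ ¬x)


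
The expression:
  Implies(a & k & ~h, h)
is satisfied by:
  {h: True, k: False, a: False}
  {k: False, a: False, h: False}
  {h: True, a: True, k: False}
  {a: True, k: False, h: False}
  {h: True, k: True, a: False}
  {k: True, h: False, a: False}
  {h: True, a: True, k: True}


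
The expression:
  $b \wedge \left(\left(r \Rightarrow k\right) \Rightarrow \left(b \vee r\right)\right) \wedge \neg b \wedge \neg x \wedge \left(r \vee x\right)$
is never true.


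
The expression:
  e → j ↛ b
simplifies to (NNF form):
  (j ∧ ¬b) ∨ ¬e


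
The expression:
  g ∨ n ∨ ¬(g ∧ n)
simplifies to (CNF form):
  True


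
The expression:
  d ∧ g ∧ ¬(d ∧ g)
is never true.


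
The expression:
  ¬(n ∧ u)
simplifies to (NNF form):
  ¬n ∨ ¬u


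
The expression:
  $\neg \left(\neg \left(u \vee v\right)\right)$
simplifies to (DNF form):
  $u \vee v$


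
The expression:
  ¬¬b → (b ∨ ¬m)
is always true.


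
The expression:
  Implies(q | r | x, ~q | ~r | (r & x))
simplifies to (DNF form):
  x | ~q | ~r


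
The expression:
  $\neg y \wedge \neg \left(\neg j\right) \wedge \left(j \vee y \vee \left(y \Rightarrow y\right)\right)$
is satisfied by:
  {j: True, y: False}


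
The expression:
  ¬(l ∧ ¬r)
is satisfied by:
  {r: True, l: False}
  {l: False, r: False}
  {l: True, r: True}


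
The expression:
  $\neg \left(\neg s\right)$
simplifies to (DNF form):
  $s$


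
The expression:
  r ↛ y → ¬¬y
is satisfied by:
  {y: True, r: False}
  {r: False, y: False}
  {r: True, y: True}


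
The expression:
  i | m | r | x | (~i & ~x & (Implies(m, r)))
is always true.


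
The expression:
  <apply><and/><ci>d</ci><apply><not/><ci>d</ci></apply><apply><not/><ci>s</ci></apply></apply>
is never true.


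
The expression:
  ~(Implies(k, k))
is never true.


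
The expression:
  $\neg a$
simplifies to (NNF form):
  $\neg a$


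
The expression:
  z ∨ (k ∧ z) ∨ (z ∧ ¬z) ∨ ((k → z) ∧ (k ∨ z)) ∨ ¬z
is always true.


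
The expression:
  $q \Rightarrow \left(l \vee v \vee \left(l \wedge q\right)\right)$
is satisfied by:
  {l: True, v: True, q: False}
  {l: True, v: False, q: False}
  {v: True, l: False, q: False}
  {l: False, v: False, q: False}
  {q: True, l: True, v: True}
  {q: True, l: True, v: False}
  {q: True, v: True, l: False}


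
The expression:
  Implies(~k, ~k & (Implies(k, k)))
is always true.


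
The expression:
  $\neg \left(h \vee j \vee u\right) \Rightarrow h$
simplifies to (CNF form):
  $h \vee j \vee u$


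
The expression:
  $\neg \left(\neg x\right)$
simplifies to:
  $x$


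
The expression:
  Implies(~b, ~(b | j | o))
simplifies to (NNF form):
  b | (~j & ~o)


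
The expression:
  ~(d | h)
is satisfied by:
  {d: False, h: False}


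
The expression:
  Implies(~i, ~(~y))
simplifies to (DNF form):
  i | y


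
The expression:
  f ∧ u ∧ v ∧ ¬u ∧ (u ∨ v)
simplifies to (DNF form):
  False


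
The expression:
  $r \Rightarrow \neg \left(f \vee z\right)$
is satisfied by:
  {f: False, r: False, z: False}
  {z: True, f: False, r: False}
  {f: True, z: False, r: False}
  {z: True, f: True, r: False}
  {r: True, z: False, f: False}


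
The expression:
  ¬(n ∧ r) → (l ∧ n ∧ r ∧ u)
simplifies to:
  n ∧ r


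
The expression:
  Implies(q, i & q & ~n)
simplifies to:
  ~q | (i & ~n)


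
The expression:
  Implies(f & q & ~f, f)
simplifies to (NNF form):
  True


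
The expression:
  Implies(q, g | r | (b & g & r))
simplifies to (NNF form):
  g | r | ~q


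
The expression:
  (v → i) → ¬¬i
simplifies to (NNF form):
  i ∨ v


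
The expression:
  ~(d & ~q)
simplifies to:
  q | ~d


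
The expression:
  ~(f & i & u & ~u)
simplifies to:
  True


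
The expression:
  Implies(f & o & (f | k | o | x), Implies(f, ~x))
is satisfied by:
  {o: False, x: False, f: False}
  {f: True, o: False, x: False}
  {x: True, o: False, f: False}
  {f: True, x: True, o: False}
  {o: True, f: False, x: False}
  {f: True, o: True, x: False}
  {x: True, o: True, f: False}


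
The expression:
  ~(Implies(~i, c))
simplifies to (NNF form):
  ~c & ~i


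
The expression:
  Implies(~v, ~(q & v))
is always true.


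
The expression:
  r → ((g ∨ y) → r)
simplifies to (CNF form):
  True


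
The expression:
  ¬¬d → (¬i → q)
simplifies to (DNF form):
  i ∨ q ∨ ¬d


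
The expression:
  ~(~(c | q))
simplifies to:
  c | q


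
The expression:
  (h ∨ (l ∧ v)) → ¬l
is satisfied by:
  {h: False, l: False, v: False}
  {v: True, h: False, l: False}
  {h: True, v: False, l: False}
  {v: True, h: True, l: False}
  {l: True, v: False, h: False}


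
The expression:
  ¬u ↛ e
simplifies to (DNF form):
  e ∨ ¬u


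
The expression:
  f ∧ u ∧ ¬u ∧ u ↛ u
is never true.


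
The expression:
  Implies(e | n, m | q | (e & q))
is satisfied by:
  {q: True, m: True, n: False, e: False}
  {q: True, m: True, e: True, n: False}
  {q: True, m: True, n: True, e: False}
  {q: True, m: True, e: True, n: True}
  {q: True, n: False, e: False, m: False}
  {q: True, e: True, n: False, m: False}
  {q: True, n: True, e: False, m: False}
  {q: True, e: True, n: True, m: False}
  {m: True, n: False, e: False, q: False}
  {e: True, m: True, n: False, q: False}
  {m: True, n: True, e: False, q: False}
  {e: True, m: True, n: True, q: False}
  {m: False, n: False, e: False, q: False}


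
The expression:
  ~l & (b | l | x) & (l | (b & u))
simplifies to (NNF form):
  b & u & ~l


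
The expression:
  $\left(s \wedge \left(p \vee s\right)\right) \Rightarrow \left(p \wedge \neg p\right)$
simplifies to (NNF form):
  $\neg s$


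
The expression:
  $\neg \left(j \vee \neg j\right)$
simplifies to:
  $\text{False}$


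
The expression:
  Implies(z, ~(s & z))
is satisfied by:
  {s: False, z: False}
  {z: True, s: False}
  {s: True, z: False}


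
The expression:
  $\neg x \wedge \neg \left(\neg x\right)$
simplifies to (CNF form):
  $\text{False}$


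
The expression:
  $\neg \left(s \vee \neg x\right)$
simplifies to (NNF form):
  $x \wedge \neg s$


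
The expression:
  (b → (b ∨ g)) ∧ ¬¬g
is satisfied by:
  {g: True}


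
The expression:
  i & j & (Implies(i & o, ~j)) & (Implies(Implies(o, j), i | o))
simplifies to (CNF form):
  i & j & ~o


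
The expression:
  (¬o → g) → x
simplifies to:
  x ∨ (¬g ∧ ¬o)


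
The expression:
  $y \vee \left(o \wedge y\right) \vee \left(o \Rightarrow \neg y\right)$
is always true.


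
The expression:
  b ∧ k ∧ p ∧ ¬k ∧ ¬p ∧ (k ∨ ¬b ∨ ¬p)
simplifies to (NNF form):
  False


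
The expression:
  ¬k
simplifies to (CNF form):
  ¬k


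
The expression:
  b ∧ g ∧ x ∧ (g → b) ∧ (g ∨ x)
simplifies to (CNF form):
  b ∧ g ∧ x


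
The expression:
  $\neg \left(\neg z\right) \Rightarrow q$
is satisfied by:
  {q: True, z: False}
  {z: False, q: False}
  {z: True, q: True}


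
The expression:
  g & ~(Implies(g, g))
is never true.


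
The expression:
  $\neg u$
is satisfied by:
  {u: False}


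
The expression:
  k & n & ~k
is never true.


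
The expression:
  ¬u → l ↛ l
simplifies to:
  u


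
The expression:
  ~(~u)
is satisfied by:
  {u: True}


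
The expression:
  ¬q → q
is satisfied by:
  {q: True}


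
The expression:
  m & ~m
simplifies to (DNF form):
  False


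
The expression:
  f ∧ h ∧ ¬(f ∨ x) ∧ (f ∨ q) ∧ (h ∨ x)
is never true.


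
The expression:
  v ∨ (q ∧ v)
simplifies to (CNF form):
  v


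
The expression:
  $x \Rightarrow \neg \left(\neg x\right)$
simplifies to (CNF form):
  $\text{True}$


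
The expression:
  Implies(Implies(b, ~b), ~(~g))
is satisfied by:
  {b: True, g: True}
  {b: True, g: False}
  {g: True, b: False}


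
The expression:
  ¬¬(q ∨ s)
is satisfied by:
  {q: True, s: True}
  {q: True, s: False}
  {s: True, q: False}


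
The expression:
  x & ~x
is never true.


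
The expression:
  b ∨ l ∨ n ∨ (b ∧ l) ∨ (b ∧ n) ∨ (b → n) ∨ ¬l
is always true.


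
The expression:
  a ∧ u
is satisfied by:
  {a: True, u: True}


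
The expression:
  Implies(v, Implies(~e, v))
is always true.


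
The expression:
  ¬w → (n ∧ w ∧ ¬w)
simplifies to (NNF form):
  w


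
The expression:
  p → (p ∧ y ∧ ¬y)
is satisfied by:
  {p: False}


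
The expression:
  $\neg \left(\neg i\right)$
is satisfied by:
  {i: True}


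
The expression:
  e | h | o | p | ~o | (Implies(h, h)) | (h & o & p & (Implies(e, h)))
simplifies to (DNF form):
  True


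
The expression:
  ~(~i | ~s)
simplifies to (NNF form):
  i & s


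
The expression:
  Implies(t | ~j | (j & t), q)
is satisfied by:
  {q: True, j: True, t: False}
  {q: True, t: False, j: False}
  {q: True, j: True, t: True}
  {q: True, t: True, j: False}
  {j: True, t: False, q: False}


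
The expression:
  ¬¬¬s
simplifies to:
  ¬s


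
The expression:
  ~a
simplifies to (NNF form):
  ~a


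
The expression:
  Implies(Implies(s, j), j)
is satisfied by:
  {s: True, j: True}
  {s: True, j: False}
  {j: True, s: False}


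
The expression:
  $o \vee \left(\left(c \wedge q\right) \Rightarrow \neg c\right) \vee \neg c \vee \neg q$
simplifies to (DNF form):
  $o \vee \neg c \vee \neg q$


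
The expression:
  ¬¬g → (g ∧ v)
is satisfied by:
  {v: True, g: False}
  {g: False, v: False}
  {g: True, v: True}


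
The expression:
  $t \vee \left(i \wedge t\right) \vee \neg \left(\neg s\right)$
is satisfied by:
  {t: True, s: True}
  {t: True, s: False}
  {s: True, t: False}


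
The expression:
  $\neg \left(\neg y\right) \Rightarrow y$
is always true.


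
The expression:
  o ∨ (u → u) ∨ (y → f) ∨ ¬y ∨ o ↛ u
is always true.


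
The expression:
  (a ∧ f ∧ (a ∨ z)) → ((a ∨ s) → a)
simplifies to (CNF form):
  True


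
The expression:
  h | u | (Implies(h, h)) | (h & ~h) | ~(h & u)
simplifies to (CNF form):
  True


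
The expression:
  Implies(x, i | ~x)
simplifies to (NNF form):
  i | ~x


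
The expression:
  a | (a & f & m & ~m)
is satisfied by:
  {a: True}


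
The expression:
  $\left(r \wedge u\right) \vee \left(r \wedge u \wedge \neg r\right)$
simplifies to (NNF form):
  $r \wedge u$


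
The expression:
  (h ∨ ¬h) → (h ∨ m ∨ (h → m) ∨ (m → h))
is always true.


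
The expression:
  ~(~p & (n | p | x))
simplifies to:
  p | (~n & ~x)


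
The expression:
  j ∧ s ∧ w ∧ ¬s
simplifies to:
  False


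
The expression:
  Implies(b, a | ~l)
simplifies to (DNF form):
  a | ~b | ~l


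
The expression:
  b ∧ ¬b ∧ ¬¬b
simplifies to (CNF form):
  False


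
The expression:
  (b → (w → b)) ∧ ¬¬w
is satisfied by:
  {w: True}


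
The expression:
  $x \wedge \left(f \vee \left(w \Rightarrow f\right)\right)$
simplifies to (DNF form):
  $\left(f \wedge x\right) \vee \left(x \wedge \neg w\right)$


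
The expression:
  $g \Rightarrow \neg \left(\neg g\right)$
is always true.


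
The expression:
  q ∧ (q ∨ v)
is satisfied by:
  {q: True}


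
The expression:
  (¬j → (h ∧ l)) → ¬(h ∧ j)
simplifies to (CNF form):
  ¬h ∨ ¬j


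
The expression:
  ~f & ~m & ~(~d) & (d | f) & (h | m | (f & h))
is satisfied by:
  {h: True, d: True, f: False, m: False}


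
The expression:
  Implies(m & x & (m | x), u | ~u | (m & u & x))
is always true.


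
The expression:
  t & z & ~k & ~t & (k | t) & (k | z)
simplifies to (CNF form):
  False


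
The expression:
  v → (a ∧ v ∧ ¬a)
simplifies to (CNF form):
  ¬v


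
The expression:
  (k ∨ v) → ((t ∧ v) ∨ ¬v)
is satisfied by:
  {t: True, v: False}
  {v: False, t: False}
  {v: True, t: True}


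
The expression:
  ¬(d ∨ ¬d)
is never true.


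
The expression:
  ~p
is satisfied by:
  {p: False}


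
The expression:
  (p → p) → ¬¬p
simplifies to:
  p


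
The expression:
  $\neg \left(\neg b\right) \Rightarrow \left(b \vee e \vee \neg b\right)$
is always true.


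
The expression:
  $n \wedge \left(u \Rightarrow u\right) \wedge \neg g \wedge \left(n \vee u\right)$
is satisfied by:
  {n: True, g: False}


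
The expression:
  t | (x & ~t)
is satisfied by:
  {x: True, t: True}
  {x: True, t: False}
  {t: True, x: False}


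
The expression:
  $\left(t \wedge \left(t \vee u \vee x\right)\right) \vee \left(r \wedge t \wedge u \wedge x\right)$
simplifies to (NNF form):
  $t$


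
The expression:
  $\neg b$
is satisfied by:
  {b: False}


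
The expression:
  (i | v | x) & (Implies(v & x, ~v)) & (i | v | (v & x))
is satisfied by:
  {i: True, v: False, x: False}
  {i: True, x: True, v: False}
  {i: True, v: True, x: False}
  {v: True, x: False, i: False}


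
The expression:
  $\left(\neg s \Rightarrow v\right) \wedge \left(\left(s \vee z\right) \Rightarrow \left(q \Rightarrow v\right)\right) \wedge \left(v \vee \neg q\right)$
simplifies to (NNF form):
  $v \vee \left(s \wedge \neg q\right)$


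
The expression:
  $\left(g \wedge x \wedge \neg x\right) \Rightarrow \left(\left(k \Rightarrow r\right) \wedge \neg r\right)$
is always true.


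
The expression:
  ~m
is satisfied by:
  {m: False}


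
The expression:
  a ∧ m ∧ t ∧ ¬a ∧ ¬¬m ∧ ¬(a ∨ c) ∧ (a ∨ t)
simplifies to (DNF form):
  False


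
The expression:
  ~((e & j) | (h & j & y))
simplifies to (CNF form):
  (~e | ~j) & (~e | ~h | ~j) & (~e | ~j | ~y) & (~h | ~j | ~y)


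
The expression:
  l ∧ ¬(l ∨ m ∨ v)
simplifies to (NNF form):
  False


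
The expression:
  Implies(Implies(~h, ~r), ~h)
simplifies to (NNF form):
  ~h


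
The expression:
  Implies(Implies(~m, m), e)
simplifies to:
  e | ~m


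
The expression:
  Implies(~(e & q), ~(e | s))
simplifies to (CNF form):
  (e | ~e) & (e | ~s) & (q | ~e) & (q | ~s)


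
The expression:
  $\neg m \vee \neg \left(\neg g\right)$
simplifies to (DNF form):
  $g \vee \neg m$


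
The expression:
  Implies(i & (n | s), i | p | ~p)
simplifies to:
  True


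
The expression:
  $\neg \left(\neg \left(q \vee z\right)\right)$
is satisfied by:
  {q: True, z: True}
  {q: True, z: False}
  {z: True, q: False}


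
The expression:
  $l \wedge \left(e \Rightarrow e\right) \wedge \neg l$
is never true.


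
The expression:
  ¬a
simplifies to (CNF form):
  ¬a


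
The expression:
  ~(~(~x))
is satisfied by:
  {x: False}


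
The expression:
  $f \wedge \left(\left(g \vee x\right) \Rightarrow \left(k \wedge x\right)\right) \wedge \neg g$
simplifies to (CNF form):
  $f \wedge \neg g \wedge \left(k \vee \neg x\right)$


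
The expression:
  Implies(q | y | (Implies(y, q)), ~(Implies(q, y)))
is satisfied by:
  {q: True, y: False}


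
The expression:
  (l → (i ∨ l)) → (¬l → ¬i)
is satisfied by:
  {l: True, i: False}
  {i: False, l: False}
  {i: True, l: True}


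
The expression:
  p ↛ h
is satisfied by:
  {p: True, h: False}


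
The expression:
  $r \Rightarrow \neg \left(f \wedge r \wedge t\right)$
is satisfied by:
  {t: False, r: False, f: False}
  {f: True, t: False, r: False}
  {r: True, t: False, f: False}
  {f: True, r: True, t: False}
  {t: True, f: False, r: False}
  {f: True, t: True, r: False}
  {r: True, t: True, f: False}


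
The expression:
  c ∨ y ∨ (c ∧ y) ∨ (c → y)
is always true.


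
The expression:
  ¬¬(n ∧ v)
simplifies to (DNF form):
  n ∧ v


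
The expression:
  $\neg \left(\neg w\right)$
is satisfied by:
  {w: True}


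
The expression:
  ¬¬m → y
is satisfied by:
  {y: True, m: False}
  {m: False, y: False}
  {m: True, y: True}


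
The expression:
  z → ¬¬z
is always true.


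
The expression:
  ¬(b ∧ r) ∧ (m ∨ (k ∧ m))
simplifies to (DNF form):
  (m ∧ ¬b) ∨ (m ∧ ¬r)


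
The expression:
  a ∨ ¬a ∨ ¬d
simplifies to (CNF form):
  True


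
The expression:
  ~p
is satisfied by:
  {p: False}


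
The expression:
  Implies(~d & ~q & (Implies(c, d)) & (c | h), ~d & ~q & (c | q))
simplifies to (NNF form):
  c | d | q | ~h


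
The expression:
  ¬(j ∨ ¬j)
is never true.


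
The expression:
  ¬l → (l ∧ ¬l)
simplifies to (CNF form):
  l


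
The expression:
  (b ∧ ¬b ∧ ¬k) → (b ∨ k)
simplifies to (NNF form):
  True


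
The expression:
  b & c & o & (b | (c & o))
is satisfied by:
  {c: True, b: True, o: True}


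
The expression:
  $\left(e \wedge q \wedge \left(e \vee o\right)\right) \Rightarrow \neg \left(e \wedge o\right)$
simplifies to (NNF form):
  $\neg e \vee \neg o \vee \neg q$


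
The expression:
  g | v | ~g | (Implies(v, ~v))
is always true.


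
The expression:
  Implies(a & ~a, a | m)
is always true.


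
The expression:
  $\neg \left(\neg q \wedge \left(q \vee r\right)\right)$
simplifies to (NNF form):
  $q \vee \neg r$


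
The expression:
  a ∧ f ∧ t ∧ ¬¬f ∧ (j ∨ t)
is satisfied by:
  {t: True, a: True, f: True}


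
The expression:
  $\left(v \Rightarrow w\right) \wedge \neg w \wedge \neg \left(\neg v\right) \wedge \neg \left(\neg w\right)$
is never true.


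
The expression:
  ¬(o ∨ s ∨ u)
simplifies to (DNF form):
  ¬o ∧ ¬s ∧ ¬u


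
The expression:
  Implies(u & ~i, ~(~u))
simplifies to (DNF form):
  True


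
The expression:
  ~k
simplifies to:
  ~k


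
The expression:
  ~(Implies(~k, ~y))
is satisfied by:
  {y: True, k: False}


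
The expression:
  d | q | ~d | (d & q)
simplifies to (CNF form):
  True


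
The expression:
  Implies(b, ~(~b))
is always true.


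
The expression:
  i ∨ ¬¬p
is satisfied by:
  {i: True, p: True}
  {i: True, p: False}
  {p: True, i: False}


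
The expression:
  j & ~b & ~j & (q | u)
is never true.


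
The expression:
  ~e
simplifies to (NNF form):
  ~e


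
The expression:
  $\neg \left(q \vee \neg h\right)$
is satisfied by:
  {h: True, q: False}


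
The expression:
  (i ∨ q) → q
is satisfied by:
  {q: True, i: False}
  {i: False, q: False}
  {i: True, q: True}


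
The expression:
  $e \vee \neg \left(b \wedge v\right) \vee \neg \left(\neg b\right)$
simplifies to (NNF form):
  $\text{True}$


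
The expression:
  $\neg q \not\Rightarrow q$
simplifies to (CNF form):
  $\neg q$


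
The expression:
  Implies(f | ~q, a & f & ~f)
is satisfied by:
  {q: True, f: False}


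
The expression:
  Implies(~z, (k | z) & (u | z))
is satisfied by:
  {k: True, z: True, u: True}
  {k: True, z: True, u: False}
  {z: True, u: True, k: False}
  {z: True, u: False, k: False}
  {k: True, u: True, z: False}


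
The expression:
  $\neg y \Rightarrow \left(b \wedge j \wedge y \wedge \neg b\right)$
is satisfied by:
  {y: True}


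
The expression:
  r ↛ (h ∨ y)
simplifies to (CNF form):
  r ∧ ¬h ∧ ¬y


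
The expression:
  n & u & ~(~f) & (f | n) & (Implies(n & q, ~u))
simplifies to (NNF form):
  f & n & u & ~q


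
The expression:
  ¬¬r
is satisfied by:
  {r: True}


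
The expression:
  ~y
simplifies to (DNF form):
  ~y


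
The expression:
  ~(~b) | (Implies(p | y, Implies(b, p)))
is always true.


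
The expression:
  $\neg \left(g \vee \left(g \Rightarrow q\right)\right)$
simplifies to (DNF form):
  $\text{False}$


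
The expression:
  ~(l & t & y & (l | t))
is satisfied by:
  {l: False, t: False, y: False}
  {y: True, l: False, t: False}
  {t: True, l: False, y: False}
  {y: True, t: True, l: False}
  {l: True, y: False, t: False}
  {y: True, l: True, t: False}
  {t: True, l: True, y: False}


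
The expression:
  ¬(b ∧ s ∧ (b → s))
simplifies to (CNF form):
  ¬b ∨ ¬s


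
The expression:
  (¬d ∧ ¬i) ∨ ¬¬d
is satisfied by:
  {d: True, i: False}
  {i: False, d: False}
  {i: True, d: True}


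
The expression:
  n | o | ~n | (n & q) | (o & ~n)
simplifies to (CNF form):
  True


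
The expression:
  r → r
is always true.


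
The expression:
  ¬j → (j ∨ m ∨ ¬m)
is always true.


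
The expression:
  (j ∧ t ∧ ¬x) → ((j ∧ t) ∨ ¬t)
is always true.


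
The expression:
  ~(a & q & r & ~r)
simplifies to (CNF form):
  True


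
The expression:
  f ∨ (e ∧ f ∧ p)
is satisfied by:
  {f: True}


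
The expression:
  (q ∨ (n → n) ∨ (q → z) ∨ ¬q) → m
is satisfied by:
  {m: True}


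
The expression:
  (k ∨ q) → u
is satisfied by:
  {u: True, k: False, q: False}
  {q: True, u: True, k: False}
  {u: True, k: True, q: False}
  {q: True, u: True, k: True}
  {q: False, k: False, u: False}


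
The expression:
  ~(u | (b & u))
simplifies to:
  ~u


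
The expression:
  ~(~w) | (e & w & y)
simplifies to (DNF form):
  w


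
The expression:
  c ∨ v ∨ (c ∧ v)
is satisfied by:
  {c: True, v: True}
  {c: True, v: False}
  {v: True, c: False}


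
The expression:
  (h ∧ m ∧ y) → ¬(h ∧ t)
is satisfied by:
  {h: False, m: False, t: False, y: False}
  {y: True, h: False, m: False, t: False}
  {t: True, h: False, m: False, y: False}
  {y: True, t: True, h: False, m: False}
  {m: True, y: False, h: False, t: False}
  {y: True, m: True, h: False, t: False}
  {t: True, m: True, y: False, h: False}
  {y: True, t: True, m: True, h: False}
  {h: True, t: False, m: False, y: False}
  {y: True, h: True, t: False, m: False}
  {t: True, h: True, y: False, m: False}
  {y: True, t: True, h: True, m: False}
  {m: True, h: True, t: False, y: False}
  {y: True, m: True, h: True, t: False}
  {t: True, m: True, h: True, y: False}


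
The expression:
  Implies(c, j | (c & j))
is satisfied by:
  {j: True, c: False}
  {c: False, j: False}
  {c: True, j: True}


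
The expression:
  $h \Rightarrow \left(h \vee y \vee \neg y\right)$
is always true.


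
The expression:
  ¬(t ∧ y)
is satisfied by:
  {t: False, y: False}
  {y: True, t: False}
  {t: True, y: False}


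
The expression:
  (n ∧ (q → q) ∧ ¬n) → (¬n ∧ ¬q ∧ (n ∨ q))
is always true.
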